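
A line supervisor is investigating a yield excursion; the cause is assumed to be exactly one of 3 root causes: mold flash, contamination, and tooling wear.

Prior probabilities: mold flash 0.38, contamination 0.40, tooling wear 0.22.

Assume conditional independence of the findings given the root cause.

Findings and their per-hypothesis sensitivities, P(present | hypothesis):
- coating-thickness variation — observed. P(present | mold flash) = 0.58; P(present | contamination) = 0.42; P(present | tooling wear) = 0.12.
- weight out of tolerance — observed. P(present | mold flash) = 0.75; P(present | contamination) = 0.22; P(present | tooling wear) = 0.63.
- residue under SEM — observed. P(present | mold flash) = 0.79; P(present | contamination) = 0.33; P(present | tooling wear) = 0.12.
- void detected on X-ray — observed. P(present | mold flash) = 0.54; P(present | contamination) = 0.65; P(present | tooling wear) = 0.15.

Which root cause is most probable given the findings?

By Bayes' rule with conditional independence, the unnormalized weight for each hypothesis is prior × ∏ likelihoods:
  mold flash: 0.38 × 0.58 × 0.75 × 0.79 × 0.54 = 0.070517
  contamination: 0.40 × 0.42 × 0.22 × 0.33 × 0.65 = 0.0079279
  tooling wear: 0.22 × 0.12 × 0.63 × 0.12 × 0.15 = 0.00029938
The unnormalized weights sum to 0.078744.
P(mold flash | evidence) ≈ 0.070517 / 0.078744 ≈ 0.896
P(contamination | evidence) ≈ 0.0079279 / 0.078744 ≈ 0.101
P(tooling wear | evidence) ≈ 0.00029938 / 0.078744 ≈ 0.004
The largest is 0.896, so mold flash is most probable.

mold flash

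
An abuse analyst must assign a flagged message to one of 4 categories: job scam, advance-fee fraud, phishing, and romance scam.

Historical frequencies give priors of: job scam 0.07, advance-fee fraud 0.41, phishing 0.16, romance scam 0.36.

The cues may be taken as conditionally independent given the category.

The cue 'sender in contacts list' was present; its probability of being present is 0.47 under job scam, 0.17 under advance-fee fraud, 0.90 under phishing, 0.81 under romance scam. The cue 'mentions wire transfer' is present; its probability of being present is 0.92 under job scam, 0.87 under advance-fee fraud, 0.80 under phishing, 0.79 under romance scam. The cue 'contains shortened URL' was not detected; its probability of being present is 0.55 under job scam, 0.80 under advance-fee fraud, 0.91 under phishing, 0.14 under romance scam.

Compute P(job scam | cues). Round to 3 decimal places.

0.058

Multiply each prior by the joint likelihood of the cue pattern (using 1 − P(present | H) for each absent cue):
  job scam: 0.07 × 0.47 × 0.92 × (1 − 0.55) = 0.013621
  advance-fee fraud: 0.41 × 0.17 × 0.87 × (1 − 0.80) = 0.012128
  phishing: 0.16 × 0.90 × 0.80 × (1 − 0.91) = 0.010368
  romance scam: 0.36 × 0.81 × 0.79 × (1 − 0.14) = 0.19811
Marginal likelihood of the evidence = 0.23423.
P(job scam | evidence) = 0.013621 / 0.23423 ≈ 0.058.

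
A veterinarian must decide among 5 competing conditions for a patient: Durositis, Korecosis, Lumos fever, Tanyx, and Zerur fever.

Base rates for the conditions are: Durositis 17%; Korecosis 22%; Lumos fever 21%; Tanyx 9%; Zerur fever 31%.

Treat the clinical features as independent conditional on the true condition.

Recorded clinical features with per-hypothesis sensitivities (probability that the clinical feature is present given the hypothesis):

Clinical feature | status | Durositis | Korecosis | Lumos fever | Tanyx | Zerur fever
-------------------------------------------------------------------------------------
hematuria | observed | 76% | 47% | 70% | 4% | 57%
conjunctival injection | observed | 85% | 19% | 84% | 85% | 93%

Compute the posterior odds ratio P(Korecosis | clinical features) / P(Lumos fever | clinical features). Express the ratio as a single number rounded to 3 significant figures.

The normalizing constant cancels in an odds ratio, so compute prior × likelihood for the two hypotheses only:
  Korecosis: 0.22 × 0.47 × 0.19 = 0.019646
  Lumos fever: 0.21 × 0.70 × 0.84 = 0.12348
Posterior odds = 0.019646 / 0.12348 ≈ 0.159.

0.159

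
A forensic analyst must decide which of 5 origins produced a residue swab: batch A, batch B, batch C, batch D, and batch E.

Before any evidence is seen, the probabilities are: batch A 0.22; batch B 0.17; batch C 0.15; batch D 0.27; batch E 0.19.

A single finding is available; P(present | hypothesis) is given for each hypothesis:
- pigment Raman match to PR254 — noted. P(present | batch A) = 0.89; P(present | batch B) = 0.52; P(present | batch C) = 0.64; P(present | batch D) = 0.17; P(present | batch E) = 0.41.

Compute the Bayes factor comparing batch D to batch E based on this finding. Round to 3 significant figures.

0.415

The Bayes factor is the ratio of the two likelihoods.
  batch D: 0.17
  batch E: 0.41
Bayes factor = 0.17 / 0.41 ≈ 0.415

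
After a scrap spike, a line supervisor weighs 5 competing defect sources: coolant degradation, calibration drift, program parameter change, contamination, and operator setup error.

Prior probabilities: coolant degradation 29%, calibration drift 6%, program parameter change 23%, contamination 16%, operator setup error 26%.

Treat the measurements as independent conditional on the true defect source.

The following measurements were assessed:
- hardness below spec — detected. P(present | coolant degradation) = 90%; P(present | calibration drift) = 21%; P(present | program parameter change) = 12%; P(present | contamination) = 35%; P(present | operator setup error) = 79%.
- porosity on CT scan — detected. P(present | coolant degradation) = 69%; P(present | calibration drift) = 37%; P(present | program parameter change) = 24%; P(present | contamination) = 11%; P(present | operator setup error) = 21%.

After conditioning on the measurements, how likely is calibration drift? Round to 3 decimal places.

0.019

Multiply each prior by the joint likelihood of the measurement pattern:
  coolant degradation: 0.29 × 0.90 × 0.69 = 0.18009
  calibration drift: 0.06 × 0.21 × 0.37 = 0.004662
  program parameter change: 0.23 × 0.12 × 0.24 = 0.006624
  contamination: 0.16 × 0.35 × 0.11 = 0.00616
  operator setup error: 0.26 × 0.79 × 0.21 = 0.043134
Normalizing constant Z = 0.18009 + 0.004662 + 0.006624 + 0.00616 + 0.043134 = 0.24067.
P(calibration drift | evidence) = 0.004662 / 0.24067 ≈ 0.019.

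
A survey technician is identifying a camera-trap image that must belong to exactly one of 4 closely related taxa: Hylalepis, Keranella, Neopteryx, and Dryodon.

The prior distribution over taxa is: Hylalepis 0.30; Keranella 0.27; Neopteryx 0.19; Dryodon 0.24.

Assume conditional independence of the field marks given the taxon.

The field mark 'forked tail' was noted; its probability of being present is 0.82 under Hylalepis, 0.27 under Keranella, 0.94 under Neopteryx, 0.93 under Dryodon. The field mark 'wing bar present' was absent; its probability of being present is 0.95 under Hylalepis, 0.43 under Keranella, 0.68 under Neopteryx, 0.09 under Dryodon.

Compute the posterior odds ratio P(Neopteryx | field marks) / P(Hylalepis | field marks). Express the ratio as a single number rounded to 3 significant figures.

4.65

Posterior odds equal prior odds times the likelihood ratio; only the two competing hypotheses matter (using 1 − P(present | H) for each absent field mark).
  Neopteryx: 0.19 × 0.94 × (1 − 0.68) = 0.057152
  Hylalepis: 0.30 × 0.82 × (1 − 0.95) = 0.0123
Posterior odds = 0.057152 / 0.0123 ≈ 4.65.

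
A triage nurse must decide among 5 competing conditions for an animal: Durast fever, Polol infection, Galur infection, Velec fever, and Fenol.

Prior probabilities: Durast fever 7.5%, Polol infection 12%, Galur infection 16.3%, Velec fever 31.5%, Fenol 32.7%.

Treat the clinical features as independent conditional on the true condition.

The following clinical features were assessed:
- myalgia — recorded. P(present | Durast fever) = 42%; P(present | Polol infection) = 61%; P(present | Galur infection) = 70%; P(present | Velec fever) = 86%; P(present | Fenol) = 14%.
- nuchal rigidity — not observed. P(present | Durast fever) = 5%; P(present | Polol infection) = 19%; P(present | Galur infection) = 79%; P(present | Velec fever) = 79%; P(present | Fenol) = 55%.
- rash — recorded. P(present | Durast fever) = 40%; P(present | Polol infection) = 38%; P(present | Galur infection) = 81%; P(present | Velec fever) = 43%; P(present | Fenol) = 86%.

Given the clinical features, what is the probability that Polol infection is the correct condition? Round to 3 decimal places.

0.234

For each hypothesis, the unnormalized posterior weight is prior × product of the clinical feature likelihoods (using 1 − P(present | H) for each absent clinical feature):
  Durast fever: 0.075 × 0.42 × (1 − 0.05) × 0.40 = 0.01197
  Polol infection: 0.120 × 0.61 × (1 − 0.19) × 0.38 = 0.022531
  Galur infection: 0.163 × 0.70 × (1 − 0.79) × 0.81 = 0.019408
  Velec fever: 0.315 × 0.86 × (1 − 0.79) × 0.43 = 0.024462
  Fenol: 0.327 × 0.14 × (1 − 0.55) × 0.86 = 0.017717
The unnormalized weights sum to 0.096088.
P(Polol infection | evidence) = 0.022531 / 0.096088 ≈ 0.234.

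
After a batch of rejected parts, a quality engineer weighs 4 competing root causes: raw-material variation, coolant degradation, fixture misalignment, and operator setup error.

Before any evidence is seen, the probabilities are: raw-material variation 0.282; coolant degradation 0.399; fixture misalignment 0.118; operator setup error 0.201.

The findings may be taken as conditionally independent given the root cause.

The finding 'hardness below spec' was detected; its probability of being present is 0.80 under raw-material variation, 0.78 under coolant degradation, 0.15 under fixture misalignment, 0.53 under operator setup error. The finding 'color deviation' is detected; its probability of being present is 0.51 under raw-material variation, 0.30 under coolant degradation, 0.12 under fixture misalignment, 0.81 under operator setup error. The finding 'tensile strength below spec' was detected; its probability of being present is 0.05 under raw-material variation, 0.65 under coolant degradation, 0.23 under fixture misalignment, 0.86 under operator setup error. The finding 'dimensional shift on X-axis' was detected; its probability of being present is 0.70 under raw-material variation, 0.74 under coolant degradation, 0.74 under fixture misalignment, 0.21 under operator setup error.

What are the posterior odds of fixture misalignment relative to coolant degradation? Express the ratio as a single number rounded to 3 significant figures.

Unnormalized posterior weight (prior times the finding likelihoods) for each of the two hypotheses:
  fixture misalignment: 0.118 × 0.15 × 0.12 × 0.23 × 0.74 = 0.0003615
  coolant degradation: 0.399 × 0.78 × 0.30 × 0.65 × 0.74 = 0.044909
Odds(fixture misalignment : coolant degradation) = 0.0003615 / 0.044909 ≈ 0.00805.

0.00805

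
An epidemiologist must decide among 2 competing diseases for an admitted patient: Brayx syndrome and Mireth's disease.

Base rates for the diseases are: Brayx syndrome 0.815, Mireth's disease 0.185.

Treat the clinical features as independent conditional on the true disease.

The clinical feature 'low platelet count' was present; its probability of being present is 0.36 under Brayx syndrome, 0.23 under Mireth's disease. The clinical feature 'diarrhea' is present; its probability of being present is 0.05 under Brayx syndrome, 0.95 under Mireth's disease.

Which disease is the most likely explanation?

Multiply each prior by the joint likelihood of the clinical feature pattern:
  Brayx syndrome: 0.815 × 0.36 × 0.05 = 0.01467
  Mireth's disease: 0.185 × 0.23 × 0.95 = 0.040423
Normalizing constant Z = 0.01467 + 0.040423 = 0.055093.
P(Brayx syndrome | evidence) ≈ 0.01467 / 0.055093 ≈ 0.266
P(Mireth's disease | evidence) ≈ 0.040423 / 0.055093 ≈ 0.734
The largest is 0.734, so Mireth's disease is most probable.

Mireth's disease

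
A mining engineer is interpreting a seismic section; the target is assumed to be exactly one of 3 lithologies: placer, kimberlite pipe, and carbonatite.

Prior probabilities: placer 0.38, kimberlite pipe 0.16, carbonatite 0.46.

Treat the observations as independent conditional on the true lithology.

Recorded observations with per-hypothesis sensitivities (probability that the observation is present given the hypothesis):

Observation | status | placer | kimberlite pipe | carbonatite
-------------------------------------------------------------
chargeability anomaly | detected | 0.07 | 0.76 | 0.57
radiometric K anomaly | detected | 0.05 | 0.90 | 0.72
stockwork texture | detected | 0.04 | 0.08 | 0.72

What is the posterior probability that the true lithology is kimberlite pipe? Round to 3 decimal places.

By Bayes' rule with conditional independence, the unnormalized weight for each hypothesis is prior × ∏ likelihoods:
  placer: 0.38 × 0.07 × 0.05 × 0.04 = 5.32e-05
  kimberlite pipe: 0.16 × 0.76 × 0.90 × 0.08 = 0.0087552
  carbonatite: 0.46 × 0.57 × 0.72 × 0.72 = 0.13592
The unnormalized weights sum to 0.14473.
P(kimberlite pipe | evidence) = 0.0087552 / 0.14473 ≈ 0.060.

0.060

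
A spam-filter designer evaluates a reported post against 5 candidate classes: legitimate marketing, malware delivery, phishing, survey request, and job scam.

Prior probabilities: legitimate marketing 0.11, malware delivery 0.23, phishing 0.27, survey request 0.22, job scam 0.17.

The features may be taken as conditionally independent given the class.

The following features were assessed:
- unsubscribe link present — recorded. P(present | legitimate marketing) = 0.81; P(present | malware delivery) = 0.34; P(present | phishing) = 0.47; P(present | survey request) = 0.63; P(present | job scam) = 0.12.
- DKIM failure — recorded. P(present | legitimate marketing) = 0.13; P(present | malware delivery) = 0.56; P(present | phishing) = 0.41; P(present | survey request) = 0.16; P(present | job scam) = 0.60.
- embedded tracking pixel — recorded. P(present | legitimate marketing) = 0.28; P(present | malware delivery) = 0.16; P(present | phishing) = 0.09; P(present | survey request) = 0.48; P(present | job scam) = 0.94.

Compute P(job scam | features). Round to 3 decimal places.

0.310

Multiply each prior by the joint likelihood of the feature pattern:
  legitimate marketing: 0.11 × 0.81 × 0.13 × 0.28 = 0.0032432
  malware delivery: 0.23 × 0.34 × 0.56 × 0.16 = 0.0070067
  phishing: 0.27 × 0.47 × 0.41 × 0.09 = 0.0046826
  survey request: 0.22 × 0.63 × 0.16 × 0.48 = 0.010644
  job scam: 0.17 × 0.12 × 0.60 × 0.94 = 0.011506
Marginal likelihood of the evidence = 0.037083.
P(job scam | evidence) = 0.011506 / 0.037083 ≈ 0.310.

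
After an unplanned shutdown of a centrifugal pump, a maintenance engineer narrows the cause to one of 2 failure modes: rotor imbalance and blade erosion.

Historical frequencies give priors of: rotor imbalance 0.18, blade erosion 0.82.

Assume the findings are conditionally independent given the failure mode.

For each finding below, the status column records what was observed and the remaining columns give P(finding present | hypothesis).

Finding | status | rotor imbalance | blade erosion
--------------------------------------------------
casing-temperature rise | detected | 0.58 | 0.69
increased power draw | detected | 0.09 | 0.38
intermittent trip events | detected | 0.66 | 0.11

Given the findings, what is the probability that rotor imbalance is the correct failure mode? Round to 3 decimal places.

0.208

Multiply each prior by the joint likelihood of the evidence pattern:
  rotor imbalance: 0.18 × 0.58 × 0.09 × 0.66 = 0.0062014
  blade erosion: 0.82 × 0.69 × 0.38 × 0.11 = 0.02365
Normalizing constant Z = 0.0062014 + 0.02365 = 0.029852.
P(rotor imbalance | evidence) = 0.0062014 / 0.029852 ≈ 0.208.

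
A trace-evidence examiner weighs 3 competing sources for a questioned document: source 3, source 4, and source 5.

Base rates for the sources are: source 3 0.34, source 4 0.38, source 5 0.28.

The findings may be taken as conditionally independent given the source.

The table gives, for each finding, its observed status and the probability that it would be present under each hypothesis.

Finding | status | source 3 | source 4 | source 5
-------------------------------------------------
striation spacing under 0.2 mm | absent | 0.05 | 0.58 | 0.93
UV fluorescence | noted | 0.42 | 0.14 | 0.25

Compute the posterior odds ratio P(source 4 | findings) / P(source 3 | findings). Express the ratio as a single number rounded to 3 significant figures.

Posterior odds equal prior odds times the likelihood ratio; only the two competing hypotheses matter (using 1 − P(present | H) for each absent finding).
  source 4: 0.38 × (1 − 0.58) × 0.14 = 0.022344
  source 3: 0.34 × (1 − 0.05) × 0.42 = 0.13566
Posterior odds = 0.022344 / 0.13566 ≈ 0.165.

0.165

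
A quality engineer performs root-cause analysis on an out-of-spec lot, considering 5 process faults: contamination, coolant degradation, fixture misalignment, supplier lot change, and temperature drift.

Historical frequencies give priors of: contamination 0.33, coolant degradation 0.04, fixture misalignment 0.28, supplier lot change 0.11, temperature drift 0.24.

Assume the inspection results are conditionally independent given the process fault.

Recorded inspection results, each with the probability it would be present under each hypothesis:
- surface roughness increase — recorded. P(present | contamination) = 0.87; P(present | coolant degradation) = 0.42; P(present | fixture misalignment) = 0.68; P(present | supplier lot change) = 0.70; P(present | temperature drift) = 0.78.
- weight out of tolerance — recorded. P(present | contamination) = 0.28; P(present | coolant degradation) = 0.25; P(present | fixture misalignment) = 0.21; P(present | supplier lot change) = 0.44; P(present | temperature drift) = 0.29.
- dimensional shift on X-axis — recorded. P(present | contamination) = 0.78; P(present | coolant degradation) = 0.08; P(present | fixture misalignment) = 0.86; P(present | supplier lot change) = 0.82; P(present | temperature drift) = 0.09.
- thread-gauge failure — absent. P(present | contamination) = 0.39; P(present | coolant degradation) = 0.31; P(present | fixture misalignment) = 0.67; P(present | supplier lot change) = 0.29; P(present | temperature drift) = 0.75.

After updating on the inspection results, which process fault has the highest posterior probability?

Multiply each prior by the joint likelihood of the inspection result pattern (using 1 − P(present | H) for each absent inspection result):
  contamination: 0.33 × 0.87 × 0.28 × 0.78 × (1 − 0.39) = 0.038249
  coolant degradation: 0.04 × 0.42 × 0.25 × 0.08 × (1 − 0.31) = 0.00023184
  fixture misalignment: 0.28 × 0.68 × 0.21 × 0.86 × (1 − 0.67) = 0.011347
  supplier lot change: 0.11 × 0.70 × 0.44 × 0.82 × (1 − 0.29) = 0.019725
  temperature drift: 0.24 × 0.78 × 0.29 × 0.09 × (1 − 0.75) = 0.0012215
The unnormalized weights sum to 0.070774.
P(contamination | evidence) ≈ 0.038249 / 0.070774 ≈ 0.540
P(coolant degradation | evidence) ≈ 0.00023184 / 0.070774 ≈ 0.003
P(fixture misalignment | evidence) ≈ 0.011347 / 0.070774 ≈ 0.160
P(supplier lot change | evidence) ≈ 0.019725 / 0.070774 ≈ 0.279
P(temperature drift | evidence) ≈ 0.0012215 / 0.070774 ≈ 0.017
The largest is 0.540, so contamination is most probable.

contamination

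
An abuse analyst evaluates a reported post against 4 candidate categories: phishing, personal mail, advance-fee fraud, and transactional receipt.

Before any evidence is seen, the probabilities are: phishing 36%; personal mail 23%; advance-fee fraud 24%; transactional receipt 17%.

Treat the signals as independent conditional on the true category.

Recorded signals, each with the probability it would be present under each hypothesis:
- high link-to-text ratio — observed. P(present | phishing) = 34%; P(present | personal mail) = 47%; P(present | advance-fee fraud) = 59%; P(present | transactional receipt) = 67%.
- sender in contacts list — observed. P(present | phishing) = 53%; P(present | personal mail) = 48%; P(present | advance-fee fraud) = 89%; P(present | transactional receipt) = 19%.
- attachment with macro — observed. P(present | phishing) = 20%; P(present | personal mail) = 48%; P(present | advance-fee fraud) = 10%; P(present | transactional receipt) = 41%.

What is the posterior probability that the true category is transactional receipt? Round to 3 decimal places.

0.149

By Bayes' rule with conditional independence, the unnormalized weight for each hypothesis is prior × ∏ likelihoods:
  phishing: 0.36 × 0.34 × 0.53 × 0.20 = 0.012974
  personal mail: 0.23 × 0.47 × 0.48 × 0.48 = 0.024906
  advance-fee fraud: 0.24 × 0.59 × 0.89 × 0.10 = 0.012602
  transactional receipt: 0.17 × 0.67 × 0.19 × 0.41 = 0.0088728
The unnormalized weights sum to 0.059356.
P(transactional receipt | evidence) = 0.0088728 / 0.059356 ≈ 0.149.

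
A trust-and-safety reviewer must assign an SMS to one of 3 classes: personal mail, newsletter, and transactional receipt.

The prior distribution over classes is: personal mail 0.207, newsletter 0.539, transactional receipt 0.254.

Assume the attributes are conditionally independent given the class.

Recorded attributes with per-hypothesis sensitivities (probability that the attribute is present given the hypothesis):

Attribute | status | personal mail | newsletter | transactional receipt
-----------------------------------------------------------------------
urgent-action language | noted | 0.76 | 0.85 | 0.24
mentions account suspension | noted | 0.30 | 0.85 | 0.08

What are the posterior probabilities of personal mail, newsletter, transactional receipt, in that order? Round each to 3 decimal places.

0.107, 0.882, 0.011

By Bayes' rule with conditional independence, the unnormalized weight for each hypothesis is prior × ∏ likelihoods:
  personal mail: 0.207 × 0.76 × 0.30 = 0.047196
  newsletter: 0.539 × 0.85 × 0.85 = 0.38943
  transactional receipt: 0.254 × 0.24 × 0.08 = 0.0048768
The unnormalized weights sum to 0.4415.
P(personal mail | evidence) = 0.047196 / 0.4415 ≈ 0.107
P(newsletter | evidence) = 0.38943 / 0.4415 ≈ 0.882
P(transactional receipt | evidence) = 0.0048768 / 0.4415 ≈ 0.011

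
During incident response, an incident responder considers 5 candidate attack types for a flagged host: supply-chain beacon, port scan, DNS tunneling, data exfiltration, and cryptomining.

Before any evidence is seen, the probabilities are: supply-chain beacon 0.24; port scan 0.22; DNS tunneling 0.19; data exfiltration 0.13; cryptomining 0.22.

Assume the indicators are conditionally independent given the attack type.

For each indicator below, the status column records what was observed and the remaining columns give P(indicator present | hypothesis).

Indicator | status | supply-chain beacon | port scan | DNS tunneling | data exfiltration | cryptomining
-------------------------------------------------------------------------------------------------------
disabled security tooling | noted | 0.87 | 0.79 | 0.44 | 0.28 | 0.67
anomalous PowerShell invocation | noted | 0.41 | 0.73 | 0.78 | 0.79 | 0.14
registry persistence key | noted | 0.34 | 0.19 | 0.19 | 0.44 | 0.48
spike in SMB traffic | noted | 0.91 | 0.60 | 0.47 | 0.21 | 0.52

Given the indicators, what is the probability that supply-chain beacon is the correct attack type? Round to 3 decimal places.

0.485

Multiply each prior by the joint likelihood of the indicator pattern:
  supply-chain beacon: 0.24 × 0.87 × 0.41 × 0.34 × 0.91 = 0.026487
  port scan: 0.22 × 0.79 × 0.73 × 0.19 × 0.60 = 0.014464
  DNS tunneling: 0.19 × 0.44 × 0.78 × 0.19 × 0.47 = 0.0058231
  data exfiltration: 0.13 × 0.28 × 0.79 × 0.44 × 0.21 = 0.0026571
  cryptomining: 0.22 × 0.67 × 0.14 × 0.48 × 0.52 = 0.0051507
The unnormalized weights sum to 0.054582.
P(supply-chain beacon | evidence) = 0.026487 / 0.054582 ≈ 0.485.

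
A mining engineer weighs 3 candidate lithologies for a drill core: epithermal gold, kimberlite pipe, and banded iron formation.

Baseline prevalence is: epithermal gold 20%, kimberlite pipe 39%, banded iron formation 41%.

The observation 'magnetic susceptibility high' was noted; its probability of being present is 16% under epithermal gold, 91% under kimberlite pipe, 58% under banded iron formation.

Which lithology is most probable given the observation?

kimberlite pipe

For each hypothesis, the unnormalized posterior weight is prior × likelihood:
  epithermal gold: 0.20 × 0.16 = 0.032
  kimberlite pipe: 0.39 × 0.91 = 0.3549
  banded iron formation: 0.41 × 0.58 = 0.2378
The unnormalized weights sum to 0.6247.
P(epithermal gold | evidence) ≈ 0.032 / 0.6247 ≈ 0.051
P(kimberlite pipe | evidence) ≈ 0.3549 / 0.6247 ≈ 0.568
P(banded iron formation | evidence) ≈ 0.2378 / 0.6247 ≈ 0.381
The largest is 0.568, so kimberlite pipe is most probable.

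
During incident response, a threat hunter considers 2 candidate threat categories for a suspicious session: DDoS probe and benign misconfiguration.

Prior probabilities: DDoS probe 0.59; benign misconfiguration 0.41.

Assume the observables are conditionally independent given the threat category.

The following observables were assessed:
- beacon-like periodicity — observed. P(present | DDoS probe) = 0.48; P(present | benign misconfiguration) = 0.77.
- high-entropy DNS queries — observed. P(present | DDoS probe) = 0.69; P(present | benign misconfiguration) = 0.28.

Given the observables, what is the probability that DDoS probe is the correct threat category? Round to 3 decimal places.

0.689

By Bayes' rule with conditional independence, the unnormalized weight for each hypothesis is prior × ∏ likelihoods:
  DDoS probe: 0.59 × 0.48 × 0.69 = 0.19541
  benign misconfiguration: 0.41 × 0.77 × 0.28 = 0.088396
Normalizing constant Z = 0.19541 + 0.088396 = 0.2838.
P(DDoS probe | evidence) = 0.19541 / 0.2838 ≈ 0.689.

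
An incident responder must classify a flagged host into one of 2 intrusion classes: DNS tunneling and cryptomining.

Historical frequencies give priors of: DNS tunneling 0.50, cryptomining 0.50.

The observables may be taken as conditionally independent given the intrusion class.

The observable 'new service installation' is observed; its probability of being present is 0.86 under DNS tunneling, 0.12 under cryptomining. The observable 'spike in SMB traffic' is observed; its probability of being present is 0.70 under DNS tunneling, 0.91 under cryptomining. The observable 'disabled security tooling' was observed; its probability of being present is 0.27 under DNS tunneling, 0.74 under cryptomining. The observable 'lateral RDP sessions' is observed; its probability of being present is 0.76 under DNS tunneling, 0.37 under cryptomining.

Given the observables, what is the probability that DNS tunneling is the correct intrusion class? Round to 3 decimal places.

By Bayes' rule with conditional independence, the unnormalized weight for each hypothesis is prior × ∏ likelihoods:
  DNS tunneling: 0.50 × 0.86 × 0.70 × 0.27 × 0.76 = 0.061765
  cryptomining: 0.50 × 0.12 × 0.91 × 0.74 × 0.37 = 0.014949
The unnormalized weights sum to 0.076715.
P(DNS tunneling | evidence) = 0.061765 / 0.076715 ≈ 0.805.

0.805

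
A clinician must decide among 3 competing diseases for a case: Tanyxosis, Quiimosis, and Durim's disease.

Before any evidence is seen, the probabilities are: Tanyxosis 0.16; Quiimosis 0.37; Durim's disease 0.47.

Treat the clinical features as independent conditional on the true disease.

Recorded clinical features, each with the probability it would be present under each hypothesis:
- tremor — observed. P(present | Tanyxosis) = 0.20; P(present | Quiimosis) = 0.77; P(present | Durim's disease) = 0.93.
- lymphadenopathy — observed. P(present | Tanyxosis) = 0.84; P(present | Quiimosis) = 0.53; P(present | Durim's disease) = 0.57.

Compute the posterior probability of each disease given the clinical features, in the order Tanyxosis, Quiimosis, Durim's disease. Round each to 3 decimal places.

By Bayes' rule with conditional independence, the unnormalized weight for each hypothesis is prior × ∏ likelihoods:
  Tanyxosis: 0.16 × 0.20 × 0.84 = 0.02688
  Quiimosis: 0.37 × 0.77 × 0.53 = 0.151
  Durim's disease: 0.47 × 0.93 × 0.57 = 0.24915
Normalizing constant Z = 0.02688 + 0.151 + 0.24915 = 0.42702.
P(Tanyxosis | evidence) = 0.02688 / 0.42702 ≈ 0.063
P(Quiimosis | evidence) = 0.151 / 0.42702 ≈ 0.354
P(Durim's disease | evidence) = 0.24915 / 0.42702 ≈ 0.583

0.063, 0.354, 0.583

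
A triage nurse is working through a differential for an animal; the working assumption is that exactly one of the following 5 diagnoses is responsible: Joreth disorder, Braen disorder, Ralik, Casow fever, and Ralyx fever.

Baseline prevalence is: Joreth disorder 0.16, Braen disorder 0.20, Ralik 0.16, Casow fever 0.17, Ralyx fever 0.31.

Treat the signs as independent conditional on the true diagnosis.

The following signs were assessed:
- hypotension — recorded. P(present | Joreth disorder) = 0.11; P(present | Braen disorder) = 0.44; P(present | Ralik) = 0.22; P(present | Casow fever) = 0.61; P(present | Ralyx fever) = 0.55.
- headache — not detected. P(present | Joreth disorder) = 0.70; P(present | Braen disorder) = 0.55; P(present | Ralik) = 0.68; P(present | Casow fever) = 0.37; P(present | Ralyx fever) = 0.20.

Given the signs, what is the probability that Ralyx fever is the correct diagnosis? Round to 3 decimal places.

0.529

By Bayes' rule with conditional independence, the unnormalized weight for each hypothesis is prior × ∏ likelihoods (using 1 − P(present | H) for each absent sign):
  Joreth disorder: 0.16 × 0.11 × (1 − 0.70) = 0.00528
  Braen disorder: 0.20 × 0.44 × (1 − 0.55) = 0.0396
  Ralik: 0.16 × 0.22 × (1 − 0.68) = 0.011264
  Casow fever: 0.17 × 0.61 × (1 − 0.37) = 0.065331
  Ralyx fever: 0.31 × 0.55 × (1 − 0.20) = 0.1364
The unnormalized weights sum to 0.25788.
P(Ralyx fever | evidence) = 0.1364 / 0.25788 ≈ 0.529.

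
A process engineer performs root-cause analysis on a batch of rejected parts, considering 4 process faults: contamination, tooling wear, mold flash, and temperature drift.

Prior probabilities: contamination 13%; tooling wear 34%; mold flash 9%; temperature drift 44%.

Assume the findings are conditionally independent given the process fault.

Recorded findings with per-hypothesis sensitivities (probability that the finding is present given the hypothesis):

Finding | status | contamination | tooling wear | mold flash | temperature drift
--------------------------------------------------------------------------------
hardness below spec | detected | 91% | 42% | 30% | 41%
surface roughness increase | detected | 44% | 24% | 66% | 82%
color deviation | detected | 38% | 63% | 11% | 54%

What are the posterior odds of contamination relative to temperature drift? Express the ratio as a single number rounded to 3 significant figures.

Unnormalized posterior weight (prior times the finding likelihoods) for each of the two hypotheses:
  contamination: 0.13 × 0.91 × 0.44 × 0.38 = 0.01978
  temperature drift: 0.44 × 0.41 × 0.82 × 0.54 = 0.079881
Posterior odds = 0.01978 / 0.079881 ≈ 0.248.

0.248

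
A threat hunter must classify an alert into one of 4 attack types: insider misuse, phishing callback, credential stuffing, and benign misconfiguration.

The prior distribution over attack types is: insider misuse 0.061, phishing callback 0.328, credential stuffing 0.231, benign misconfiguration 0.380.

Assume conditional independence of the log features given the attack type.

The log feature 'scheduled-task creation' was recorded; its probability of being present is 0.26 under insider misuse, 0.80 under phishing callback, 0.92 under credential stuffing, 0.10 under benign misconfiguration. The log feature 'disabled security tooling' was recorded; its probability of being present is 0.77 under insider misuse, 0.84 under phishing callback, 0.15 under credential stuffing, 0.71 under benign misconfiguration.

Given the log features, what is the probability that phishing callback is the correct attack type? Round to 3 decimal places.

0.756

Multiply each prior by the joint likelihood of the log feature pattern:
  insider misuse: 0.061 × 0.26 × 0.77 = 0.012212
  phishing callback: 0.328 × 0.80 × 0.84 = 0.22042
  credential stuffing: 0.231 × 0.92 × 0.15 = 0.031878
  benign misconfiguration: 0.380 × 0.10 × 0.71 = 0.02698
Normalizing constant Z = 0.012212 + 0.22042 + 0.031878 + 0.02698 = 0.29149.
P(phishing callback | evidence) = 0.22042 / 0.29149 ≈ 0.756.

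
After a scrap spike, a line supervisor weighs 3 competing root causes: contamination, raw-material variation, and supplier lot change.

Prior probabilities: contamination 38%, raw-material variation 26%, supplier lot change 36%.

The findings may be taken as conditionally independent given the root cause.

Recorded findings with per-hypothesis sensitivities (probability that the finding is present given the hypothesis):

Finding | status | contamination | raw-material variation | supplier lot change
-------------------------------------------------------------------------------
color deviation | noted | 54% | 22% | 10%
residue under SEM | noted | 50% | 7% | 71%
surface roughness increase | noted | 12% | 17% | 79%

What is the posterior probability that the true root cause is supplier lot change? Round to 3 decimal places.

Multiply each prior by the joint likelihood of the evidence pattern:
  contamination: 0.38 × 0.54 × 0.50 × 0.12 = 0.012312
  raw-material variation: 0.26 × 0.22 × 0.07 × 0.17 = 0.00068068
  supplier lot change: 0.36 × 0.10 × 0.71 × 0.79 = 0.020192
Marginal likelihood of the evidence = 0.033185.
P(supplier lot change | evidence) = 0.020192 / 0.033185 ≈ 0.608.

0.608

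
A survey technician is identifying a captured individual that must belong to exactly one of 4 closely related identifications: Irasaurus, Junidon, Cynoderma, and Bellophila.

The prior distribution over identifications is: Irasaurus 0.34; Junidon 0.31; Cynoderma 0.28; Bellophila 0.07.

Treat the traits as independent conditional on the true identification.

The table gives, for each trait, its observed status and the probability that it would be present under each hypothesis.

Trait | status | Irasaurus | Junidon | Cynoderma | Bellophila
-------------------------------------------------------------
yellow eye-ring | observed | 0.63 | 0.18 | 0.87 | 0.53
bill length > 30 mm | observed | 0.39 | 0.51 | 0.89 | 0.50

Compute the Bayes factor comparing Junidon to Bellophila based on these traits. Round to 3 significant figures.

Take the product of per-trait likelihoods under each hypothesis, then divide.
  Junidon: 0.18 × 0.51 = 0.0918
  Bellophila: 0.53 × 0.50 = 0.265
Bayes factor = 0.0918 / 0.265 ≈ 0.346

0.346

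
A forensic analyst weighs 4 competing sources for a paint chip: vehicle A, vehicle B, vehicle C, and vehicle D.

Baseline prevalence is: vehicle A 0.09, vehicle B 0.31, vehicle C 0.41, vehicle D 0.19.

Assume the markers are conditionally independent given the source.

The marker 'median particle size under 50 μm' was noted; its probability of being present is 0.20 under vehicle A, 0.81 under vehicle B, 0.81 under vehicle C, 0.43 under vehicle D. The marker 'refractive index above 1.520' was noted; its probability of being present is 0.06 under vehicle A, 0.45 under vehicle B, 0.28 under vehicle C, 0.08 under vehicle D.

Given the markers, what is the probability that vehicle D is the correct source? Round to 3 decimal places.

0.031

Multiply each prior by the joint likelihood of the marker pattern:
  vehicle A: 0.09 × 0.20 × 0.06 = 0.00108
  vehicle B: 0.31 × 0.81 × 0.45 = 0.11299
  vehicle C: 0.41 × 0.81 × 0.28 = 0.092988
  vehicle D: 0.19 × 0.43 × 0.08 = 0.006536
The unnormalized weights sum to 0.2136.
P(vehicle D | evidence) = 0.006536 / 0.2136 ≈ 0.031.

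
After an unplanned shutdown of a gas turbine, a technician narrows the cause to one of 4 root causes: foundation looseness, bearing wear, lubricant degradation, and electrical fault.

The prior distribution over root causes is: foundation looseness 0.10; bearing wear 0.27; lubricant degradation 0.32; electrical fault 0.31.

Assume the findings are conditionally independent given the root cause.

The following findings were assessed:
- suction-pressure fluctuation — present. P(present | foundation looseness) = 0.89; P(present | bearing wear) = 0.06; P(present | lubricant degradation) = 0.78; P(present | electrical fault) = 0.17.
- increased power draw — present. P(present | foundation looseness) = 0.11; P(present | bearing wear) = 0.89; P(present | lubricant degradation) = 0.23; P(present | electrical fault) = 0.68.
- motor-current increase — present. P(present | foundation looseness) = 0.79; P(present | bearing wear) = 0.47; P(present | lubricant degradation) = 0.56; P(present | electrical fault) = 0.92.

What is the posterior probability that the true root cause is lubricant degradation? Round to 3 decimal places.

Multiply each prior by the joint likelihood of the evidence pattern:
  foundation looseness: 0.10 × 0.89 × 0.11 × 0.79 = 0.0077341
  bearing wear: 0.27 × 0.06 × 0.89 × 0.47 = 0.0067765
  lubricant degradation: 0.32 × 0.78 × 0.23 × 0.56 = 0.032148
  electrical fault: 0.31 × 0.17 × 0.68 × 0.92 = 0.032969
Normalizing constant Z = 0.0077341 + 0.0067765 + 0.032148 + 0.032969 = 0.079628.
P(lubricant degradation | evidence) = 0.032148 / 0.079628 ≈ 0.404.

0.404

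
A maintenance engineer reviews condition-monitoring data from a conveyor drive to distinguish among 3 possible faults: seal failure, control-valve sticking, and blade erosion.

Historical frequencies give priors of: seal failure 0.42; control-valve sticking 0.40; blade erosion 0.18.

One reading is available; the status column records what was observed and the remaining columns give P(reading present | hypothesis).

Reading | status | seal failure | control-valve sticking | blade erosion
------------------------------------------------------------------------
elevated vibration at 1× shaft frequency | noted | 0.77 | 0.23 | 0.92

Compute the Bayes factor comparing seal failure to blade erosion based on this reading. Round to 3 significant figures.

The Bayes factor is the ratio of the two likelihoods.
  seal failure: 0.77
  blade erosion: 0.92
Bayes factor = 0.77 / 0.92 ≈ 0.837

0.837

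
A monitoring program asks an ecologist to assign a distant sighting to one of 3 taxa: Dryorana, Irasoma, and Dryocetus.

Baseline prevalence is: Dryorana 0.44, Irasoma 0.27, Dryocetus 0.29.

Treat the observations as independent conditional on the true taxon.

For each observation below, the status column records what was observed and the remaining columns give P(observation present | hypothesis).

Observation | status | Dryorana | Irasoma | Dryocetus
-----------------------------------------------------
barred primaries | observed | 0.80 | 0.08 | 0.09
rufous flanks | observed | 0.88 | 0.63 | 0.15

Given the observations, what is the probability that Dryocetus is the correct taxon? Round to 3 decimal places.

By Bayes' rule with conditional independence, the unnormalized weight for each hypothesis is prior × ∏ likelihoods:
  Dryorana: 0.44 × 0.80 × 0.88 = 0.30976
  Irasoma: 0.27 × 0.08 × 0.63 = 0.013608
  Dryocetus: 0.29 × 0.09 × 0.15 = 0.003915
The unnormalized weights sum to 0.32728.
P(Dryocetus | evidence) = 0.003915 / 0.32728 ≈ 0.012.

0.012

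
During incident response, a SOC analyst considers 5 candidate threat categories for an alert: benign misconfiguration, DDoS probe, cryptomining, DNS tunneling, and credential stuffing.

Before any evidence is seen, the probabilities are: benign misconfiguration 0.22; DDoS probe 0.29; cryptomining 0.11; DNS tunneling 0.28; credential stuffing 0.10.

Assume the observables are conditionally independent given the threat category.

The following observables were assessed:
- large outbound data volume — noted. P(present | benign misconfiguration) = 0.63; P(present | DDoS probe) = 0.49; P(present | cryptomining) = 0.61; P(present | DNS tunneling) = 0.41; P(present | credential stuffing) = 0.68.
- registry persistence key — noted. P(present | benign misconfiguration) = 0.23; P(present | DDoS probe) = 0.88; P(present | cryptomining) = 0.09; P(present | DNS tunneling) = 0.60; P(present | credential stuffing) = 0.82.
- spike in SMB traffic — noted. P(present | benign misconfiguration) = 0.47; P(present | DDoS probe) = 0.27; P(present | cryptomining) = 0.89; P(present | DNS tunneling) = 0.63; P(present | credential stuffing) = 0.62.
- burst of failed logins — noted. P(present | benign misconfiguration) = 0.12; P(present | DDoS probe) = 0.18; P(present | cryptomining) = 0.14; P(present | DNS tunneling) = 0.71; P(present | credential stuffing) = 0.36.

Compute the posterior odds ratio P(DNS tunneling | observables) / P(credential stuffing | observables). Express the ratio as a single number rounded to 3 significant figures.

2.48

Posterior odds equal prior odds times the likelihood ratio; only the two competing hypotheses matter.
  DNS tunneling: 0.28 × 0.41 × 0.60 × 0.63 × 0.71 = 0.03081
  credential stuffing: 0.10 × 0.68 × 0.82 × 0.62 × 0.36 = 0.012446
Posterior odds = 0.03081 / 0.012446 ≈ 2.48.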